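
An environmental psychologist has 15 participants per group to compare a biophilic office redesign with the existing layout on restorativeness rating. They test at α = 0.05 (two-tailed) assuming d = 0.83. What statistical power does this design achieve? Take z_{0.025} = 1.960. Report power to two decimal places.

power ≈ 0.62

For two equal groups, power = Φ(d·√(n/2) − z_{α/2}).
d·√(n/2) = 0.83 × √(15/2) = 0.83 × 2.739 = 2.273.
z_β = 2.273 − 1.960 = 0.313.
Power = Φ(0.313) = 0.623.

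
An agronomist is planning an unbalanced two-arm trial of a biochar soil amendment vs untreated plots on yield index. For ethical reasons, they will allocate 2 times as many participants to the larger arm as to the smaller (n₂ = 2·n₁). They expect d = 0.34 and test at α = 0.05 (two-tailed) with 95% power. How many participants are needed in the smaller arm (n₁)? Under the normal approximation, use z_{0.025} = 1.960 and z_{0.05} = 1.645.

With allocation ratio k = n₂/n₁ = 2, Var(x̄₁−x̄₂) = σ²(1/n₁ + 1/(k·n₁)) = σ²·(k+1)/(k·n₁).
So n₁ = (1 + 1/k)·((z_{α/2} + z_β)/d)² = 1.500 × (3.605/0.34)².
n₁ = 1.500 × 112.42 = 168.6.
Round up: n₁ = 169, giving n₂ = 2 × 169 = 338.

n₁ = 169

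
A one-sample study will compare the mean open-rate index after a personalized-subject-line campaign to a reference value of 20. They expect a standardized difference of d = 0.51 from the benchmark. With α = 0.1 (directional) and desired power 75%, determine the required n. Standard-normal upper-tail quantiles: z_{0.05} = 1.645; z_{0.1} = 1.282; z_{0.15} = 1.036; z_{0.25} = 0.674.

For a one-sample test: n = ((z_{α} + z_β) / d)².
z_{α} + z_β = 1.282 + 0.674 = 1.956.
n = (1.956 / 0.51)² = 3.835² = 14.71.
Round up.

n = 15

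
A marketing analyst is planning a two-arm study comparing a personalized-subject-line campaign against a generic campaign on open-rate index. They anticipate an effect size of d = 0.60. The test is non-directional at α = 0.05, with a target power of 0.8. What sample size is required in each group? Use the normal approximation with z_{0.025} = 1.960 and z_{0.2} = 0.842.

For two independent groups with equal n: n = 2·((z_{α/2} + z_β) / d)².
z_{α/2} + z_β = 1.960 + 0.842 = 2.802.
n = 2 × (2.802 / 0.60)² = 2 × 4.670² = 2 × 21.81 = 43.6.
Round up to the next whole participant.

n = 44 per group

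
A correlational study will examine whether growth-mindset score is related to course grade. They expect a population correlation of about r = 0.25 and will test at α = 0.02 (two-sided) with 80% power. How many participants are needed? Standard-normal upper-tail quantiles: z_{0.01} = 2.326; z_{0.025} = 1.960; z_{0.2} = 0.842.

Fisher's z: C = ½·ln((1+r)/(1−r)) = ½·ln(1.6667) = 0.2554.
n = ((z_{α/2} + z_β)/C)² + 3.
(2.326 + 0.842) / 0.2554 = 3.168 / 0.2554 = 12.404.
n = 12.404² + 3 = 153.86 + 3 = 156.9.
Round up.

n = 157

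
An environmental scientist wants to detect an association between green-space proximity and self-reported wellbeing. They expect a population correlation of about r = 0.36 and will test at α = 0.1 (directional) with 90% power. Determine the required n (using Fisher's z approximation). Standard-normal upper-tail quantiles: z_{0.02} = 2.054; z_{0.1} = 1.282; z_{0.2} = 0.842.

Fisher's z: C = ½·ln((1+r)/(1−r)) = ½·ln(2.1250) = 0.3769.
n = ((z_{α} + z_β)/C)² + 3.
(1.282 + 1.282) / 0.3769 = 2.564 / 0.3769 = 6.803.
n = 6.803² + 3 = 46.28 + 3 = 49.3.
Round up.

n = 50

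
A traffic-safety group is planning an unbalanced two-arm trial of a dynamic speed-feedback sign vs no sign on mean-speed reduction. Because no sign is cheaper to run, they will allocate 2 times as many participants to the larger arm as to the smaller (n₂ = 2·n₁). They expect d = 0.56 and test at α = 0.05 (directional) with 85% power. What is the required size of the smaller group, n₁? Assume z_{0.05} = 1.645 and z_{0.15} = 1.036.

With allocation ratio k = n₂/n₁ = 2, Var(x̄₁−x̄₂) = σ²(1/n₁ + 1/(k·n₁)) = σ²·(k+1)/(k·n₁).
So n₁ = (1 + 1/k)·((z_{α} + z_β)/d)² = 1.500 × (2.681/0.56)².
n₁ = 1.500 × 22.92 = 34.4.
Round up: n₁ = 35, giving n₂ = 2 × 35 = 70.

n₁ = 35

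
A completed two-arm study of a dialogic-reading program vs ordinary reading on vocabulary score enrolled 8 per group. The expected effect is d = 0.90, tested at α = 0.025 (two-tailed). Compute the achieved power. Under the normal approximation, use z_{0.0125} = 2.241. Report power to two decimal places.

For two equal groups, power = Φ(d·√(n/2) − z_{α/2}).
d·√(n/2) = 0.90 × √(8/2) = 0.90 × 2.000 = 1.800.
z_β = 1.800 − 2.241 = -0.441.
Power = Φ(-0.441) = 0.330.

power ≈ 0.33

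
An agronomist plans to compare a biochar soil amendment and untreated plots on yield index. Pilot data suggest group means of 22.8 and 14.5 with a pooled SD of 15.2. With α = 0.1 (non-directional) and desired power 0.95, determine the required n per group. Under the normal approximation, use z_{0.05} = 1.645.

Cohen's d = |M₁ − M₂| / SD_pooled = |22.8 − 14.5| / 15.2 = 8.3 / 15.2 = 0.546.
For two independent groups with equal n: n = 2·((z_{α/2} + z_β) / d)².
z_{α/2} + z_β = 1.645 + 1.645 = 3.290.
n = 2 × (3.290 / 0.546)² = 2 × 6.026² = 2 × 36.31 = 72.6.
Round up to the next whole participant.

n = 73 per group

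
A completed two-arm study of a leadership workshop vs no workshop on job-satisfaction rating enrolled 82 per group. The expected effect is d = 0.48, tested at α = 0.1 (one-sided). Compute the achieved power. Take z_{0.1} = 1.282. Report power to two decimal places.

power ≈ 0.96

For two equal groups, power = Φ(d·√(n/2) − z_{α}).
d·√(n/2) = 0.48 × √(82/2) = 0.48 × 6.403 = 3.073.
z_β = 3.073 − 1.282 = 1.791.
Power = Φ(1.791) = 0.963.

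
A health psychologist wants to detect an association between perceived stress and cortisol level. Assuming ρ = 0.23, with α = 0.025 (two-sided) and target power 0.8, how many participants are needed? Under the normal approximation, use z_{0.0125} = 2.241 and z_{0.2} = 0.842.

Fisher's z: C = ½·ln((1+r)/(1−r)) = ½·ln(1.5974) = 0.2342.
n = ((z_{α/2} + z_β)/C)² + 3.
(2.241 + 0.842) / 0.2342 = 3.083 / 0.2342 = 13.164.
n = 13.164² + 3 = 173.29 + 3 = 176.3.
Round up.

n = 177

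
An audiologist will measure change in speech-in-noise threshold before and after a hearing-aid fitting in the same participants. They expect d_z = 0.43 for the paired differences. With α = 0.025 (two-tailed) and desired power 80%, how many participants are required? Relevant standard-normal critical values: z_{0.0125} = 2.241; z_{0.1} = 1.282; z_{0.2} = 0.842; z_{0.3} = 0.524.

n = 52 pairs

For a paired (one-sample on differences) test: n = ((z_{α/2} + z_β) / d)².
z_{α/2} + z_β = 2.241 + 0.842 = 3.083.
n = (3.083 / 0.43)² = 7.170² = 51.41.
Round up.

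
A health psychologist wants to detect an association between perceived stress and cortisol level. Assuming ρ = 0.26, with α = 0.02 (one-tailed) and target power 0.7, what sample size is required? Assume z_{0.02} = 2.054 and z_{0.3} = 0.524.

n = 97

Fisher's z: C = ½·ln((1+r)/(1−r)) = ½·ln(1.7027) = 0.2661.
n = ((z_{α} + z_β)/C)² + 3.
(2.054 + 0.524) / 0.2661 = 2.578 / 0.2661 = 9.688.
n = 9.688² + 3 = 93.86 + 3 = 96.9.
Round up.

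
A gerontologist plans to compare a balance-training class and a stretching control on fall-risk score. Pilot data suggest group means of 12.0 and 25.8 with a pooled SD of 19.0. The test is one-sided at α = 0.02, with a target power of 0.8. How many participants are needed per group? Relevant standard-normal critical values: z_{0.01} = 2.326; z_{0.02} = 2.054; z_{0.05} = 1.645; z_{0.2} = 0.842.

Cohen's d = |M₁ − M₂| / SD_pooled = |12.0 − 25.8| / 19.0 = 13.8 / 19.0 = 0.726.
For two independent groups with equal n: n = 2·((z_{α} + z_β) / d)².
z_{α} + z_β = 2.054 + 0.842 = 2.896.
n = 2 × (2.896 / 0.726)² = 2 × 3.989² = 2 × 15.91 = 31.8.
Round up to the next whole participant.

n = 32 per group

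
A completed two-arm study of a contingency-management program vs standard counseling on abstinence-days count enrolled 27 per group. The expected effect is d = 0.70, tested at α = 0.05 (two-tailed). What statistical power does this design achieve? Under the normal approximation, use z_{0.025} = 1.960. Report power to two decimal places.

For two equal groups, power = Φ(d·√(n/2) − z_{α/2}).
d·√(n/2) = 0.70 × √(27/2) = 0.70 × 3.674 = 2.572.
z_β = 2.572 − 1.960 = 0.612.
Power = Φ(0.612) = 0.730.

power ≈ 0.73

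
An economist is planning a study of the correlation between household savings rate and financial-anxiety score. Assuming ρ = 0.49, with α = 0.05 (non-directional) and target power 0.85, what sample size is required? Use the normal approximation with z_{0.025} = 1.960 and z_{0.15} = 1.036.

n = 35

Fisher's z: C = ½·ln((1+r)/(1−r)) = ½·ln(2.9216) = 0.5361.
n = ((z_{α/2} + z_β)/C)² + 3.
(1.960 + 1.036) / 0.5361 = 2.996 / 0.5361 = 5.589.
n = 5.589² + 3 = 31.23 + 3 = 34.2.
Round up.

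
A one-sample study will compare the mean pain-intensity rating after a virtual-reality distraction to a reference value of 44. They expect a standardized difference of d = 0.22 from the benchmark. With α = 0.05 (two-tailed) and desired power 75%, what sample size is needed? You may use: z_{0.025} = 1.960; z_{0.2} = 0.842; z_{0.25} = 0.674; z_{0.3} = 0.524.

n = 144

For a one-sample test: n = ((z_{α/2} + z_β) / d)².
z_{α/2} + z_β = 1.960 + 0.674 = 2.634.
n = (2.634 / 0.22)² = 11.973² = 143.35.
Round up.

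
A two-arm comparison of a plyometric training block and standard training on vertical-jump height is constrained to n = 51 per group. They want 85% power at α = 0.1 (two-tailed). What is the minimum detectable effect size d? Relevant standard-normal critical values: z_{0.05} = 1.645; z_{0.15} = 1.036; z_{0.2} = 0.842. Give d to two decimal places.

d_min ≈ 0.53

For two independent groups of n = 51 each: d_min = (z_{α/2} + z_β)·√(2/n).
z-sum = 1.645 + 1.036 = 2.681.
d_min = 2.681 × √(2/51) = 2.681 × 0.1980 = 0.531.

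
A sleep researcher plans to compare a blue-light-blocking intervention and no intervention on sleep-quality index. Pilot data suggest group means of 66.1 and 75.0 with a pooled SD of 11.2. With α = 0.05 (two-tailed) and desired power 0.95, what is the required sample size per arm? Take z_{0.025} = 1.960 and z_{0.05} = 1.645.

n = 42 per group

Cohen's d = |M₁ − M₂| / SD_pooled = |66.1 − 75.0| / 11.2 = 8.9 / 11.2 = 0.795.
For two independent groups with equal n: n = 2·((z_{α/2} + z_β) / d)².
z_{α/2} + z_β = 1.960 + 1.645 = 3.605.
n = 2 × (3.605 / 0.795)² = 2 × 4.535² = 2 × 20.56 = 41.1.
Round up to the next whole participant.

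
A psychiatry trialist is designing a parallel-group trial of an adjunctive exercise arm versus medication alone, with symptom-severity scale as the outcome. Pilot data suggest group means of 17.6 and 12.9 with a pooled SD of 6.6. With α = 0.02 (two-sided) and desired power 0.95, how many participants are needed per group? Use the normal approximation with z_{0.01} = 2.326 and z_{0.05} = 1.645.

Cohen's d = |M₁ − M₂| / SD_pooled = |17.6 − 12.9| / 6.6 = 4.7 / 6.6 = 0.712.
For two independent groups with equal n: n = 2·((z_{α/2} + z_β) / d)².
z_{α/2} + z_β = 2.326 + 1.645 = 3.971.
n = 2 × (3.971 / 0.712)² = 2 × 5.577² = 2 × 31.11 = 62.2.
Round up to the next whole participant.

n = 63 per group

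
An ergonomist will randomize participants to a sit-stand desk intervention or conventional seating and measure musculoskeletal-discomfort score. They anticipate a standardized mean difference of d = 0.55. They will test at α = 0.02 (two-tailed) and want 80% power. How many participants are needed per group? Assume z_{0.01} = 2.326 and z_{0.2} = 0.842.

n = 67 per group

For two independent groups with equal n: n = 2·((z_{α/2} + z_β) / d)².
z_{α/2} + z_β = 2.326 + 0.842 = 3.168.
n = 2 × (3.168 / 0.55)² = 2 × 5.760² = 2 × 33.18 = 66.4.
Round up to the next whole participant.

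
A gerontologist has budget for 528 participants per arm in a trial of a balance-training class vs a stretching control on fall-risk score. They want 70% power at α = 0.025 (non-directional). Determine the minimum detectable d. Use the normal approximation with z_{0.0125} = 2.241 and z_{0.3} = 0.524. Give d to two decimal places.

d_min ≈ 0.17

For two independent groups of n = 528 each: d_min = (z_{α/2} + z_β)·√(2/n).
z-sum = 2.241 + 0.524 = 2.765.
d_min = 2.765 × √(2/528) = 2.765 × 0.0615 = 0.170.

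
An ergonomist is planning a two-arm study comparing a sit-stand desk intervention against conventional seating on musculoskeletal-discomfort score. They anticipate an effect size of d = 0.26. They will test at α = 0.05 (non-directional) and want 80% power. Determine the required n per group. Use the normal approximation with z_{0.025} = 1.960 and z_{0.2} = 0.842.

For two independent groups with equal n: n = 2·((z_{α/2} + z_β) / d)².
z_{α/2} + z_β = 1.960 + 0.842 = 2.802.
n = 2 × (2.802 / 0.26)² = 2 × 10.777² = 2 × 116.14 = 232.3.
Round up to the next whole participant.

n = 233 per group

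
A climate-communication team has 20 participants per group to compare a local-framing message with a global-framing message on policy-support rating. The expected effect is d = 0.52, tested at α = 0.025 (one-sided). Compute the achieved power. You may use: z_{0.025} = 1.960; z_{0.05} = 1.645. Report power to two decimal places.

For two equal groups, power = Φ(d·√(n/2) − z_{α}).
d·√(n/2) = 0.52 × √(20/2) = 0.52 × 3.162 = 1.644.
z_β = 1.644 − 1.960 = -0.316.
Power = Φ(-0.316) = 0.376.

power ≈ 0.38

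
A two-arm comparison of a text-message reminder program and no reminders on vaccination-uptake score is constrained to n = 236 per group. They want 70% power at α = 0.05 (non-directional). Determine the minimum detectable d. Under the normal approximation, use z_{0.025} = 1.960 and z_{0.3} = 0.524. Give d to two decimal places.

For two independent groups of n = 236 each: d_min = (z_{α/2} + z_β)·√(2/n).
z-sum = 1.960 + 0.524 = 2.484.
d_min = 2.484 × √(2/236) = 2.484 × 0.0921 = 0.229.

d_min ≈ 0.23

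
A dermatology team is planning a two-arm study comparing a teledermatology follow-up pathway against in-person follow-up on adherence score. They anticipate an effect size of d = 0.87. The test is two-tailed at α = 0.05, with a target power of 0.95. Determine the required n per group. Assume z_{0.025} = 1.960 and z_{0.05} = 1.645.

For two independent groups with equal n: n = 2·((z_{α/2} + z_β) / d)².
z_{α/2} + z_β = 1.960 + 1.645 = 3.605.
n = 2 × (3.605 / 0.87)² = 2 × 4.144² = 2 × 17.17 = 34.3.
Round up to the next whole participant.

n = 35 per group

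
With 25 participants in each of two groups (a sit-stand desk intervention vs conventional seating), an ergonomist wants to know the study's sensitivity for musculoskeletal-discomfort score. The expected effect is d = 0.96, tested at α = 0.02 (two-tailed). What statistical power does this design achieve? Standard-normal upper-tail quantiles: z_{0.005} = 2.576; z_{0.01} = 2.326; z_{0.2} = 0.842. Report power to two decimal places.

For two equal groups, power = Φ(d·√(n/2) − z_{α/2}).
d·√(n/2) = 0.96 × √(25/2) = 0.96 × 3.536 = 3.394.
z_β = 3.394 − 2.326 = 1.068.
Power = Φ(1.068) = 0.857.

power ≈ 0.86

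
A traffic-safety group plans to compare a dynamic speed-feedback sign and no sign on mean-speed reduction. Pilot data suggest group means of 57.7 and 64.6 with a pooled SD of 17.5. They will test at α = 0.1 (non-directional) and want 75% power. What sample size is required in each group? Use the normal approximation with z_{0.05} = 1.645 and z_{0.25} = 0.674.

n = 70 per group

Cohen's d = |M₁ − M₂| / SD_pooled = |57.7 − 64.6| / 17.5 = 6.9 / 17.5 = 0.394.
For two independent groups with equal n: n = 2·((z_{α/2} + z_β) / d)².
z_{α/2} + z_β = 1.645 + 0.674 = 2.319.
n = 2 × (2.319 / 0.394)² = 2 × 5.886² = 2 × 34.64 = 69.3.
Round up to the next whole participant.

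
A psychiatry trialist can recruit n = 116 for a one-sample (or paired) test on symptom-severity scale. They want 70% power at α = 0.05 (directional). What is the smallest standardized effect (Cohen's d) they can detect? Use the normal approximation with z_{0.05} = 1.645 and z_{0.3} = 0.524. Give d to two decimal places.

d_min ≈ 0.20

For a single sample (or paired design) of n = 116: d_min = (z_{α} + z_β)/√n.
z-sum = 1.645 + 0.524 = 2.169.
d_min = 2.169 / √116 = 2.169 / 10.770 = 0.201.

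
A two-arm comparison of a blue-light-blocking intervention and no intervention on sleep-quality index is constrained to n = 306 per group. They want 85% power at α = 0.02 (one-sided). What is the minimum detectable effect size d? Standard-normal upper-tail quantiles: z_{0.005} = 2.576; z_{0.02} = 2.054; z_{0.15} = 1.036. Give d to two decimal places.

d_min ≈ 0.25

For two independent groups of n = 306 each: d_min = (z_{α} + z_β)·√(2/n).
z-sum = 2.054 + 1.036 = 3.090.
d_min = 3.090 × √(2/306) = 3.090 × 0.0808 = 0.250.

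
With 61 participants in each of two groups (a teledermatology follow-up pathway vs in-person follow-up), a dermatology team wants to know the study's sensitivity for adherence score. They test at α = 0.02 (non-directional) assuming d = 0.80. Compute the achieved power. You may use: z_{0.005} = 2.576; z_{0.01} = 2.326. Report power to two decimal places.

power ≈ 0.98

For two equal groups, power = Φ(d·√(n/2) − z_{α/2}).
d·√(n/2) = 0.80 × √(61/2) = 0.80 × 5.523 = 4.418.
z_β = 4.418 − 2.326 = 2.092.
Power = Φ(2.092) = 0.982.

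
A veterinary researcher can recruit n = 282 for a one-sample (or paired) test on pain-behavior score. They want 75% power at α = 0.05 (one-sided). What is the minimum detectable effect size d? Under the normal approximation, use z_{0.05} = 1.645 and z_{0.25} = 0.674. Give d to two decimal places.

For a single sample (or paired design) of n = 282: d_min = (z_{α} + z_β)/√n.
z-sum = 1.645 + 0.674 = 2.319.
d_min = 2.319 / √282 = 2.319 / 16.793 = 0.138.

d_min ≈ 0.14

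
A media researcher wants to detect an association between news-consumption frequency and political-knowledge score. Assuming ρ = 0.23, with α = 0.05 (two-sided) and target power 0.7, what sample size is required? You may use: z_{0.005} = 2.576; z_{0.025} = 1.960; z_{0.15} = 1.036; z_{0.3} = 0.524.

Fisher's z: C = ½·ln((1+r)/(1−r)) = ½·ln(1.5974) = 0.2342.
n = ((z_{α/2} + z_β)/C)² + 3.
(1.960 + 0.524) / 0.2342 = 2.484 / 0.2342 = 10.606.
n = 10.606² + 3 = 112.49 + 3 = 115.5.
Round up.

n = 116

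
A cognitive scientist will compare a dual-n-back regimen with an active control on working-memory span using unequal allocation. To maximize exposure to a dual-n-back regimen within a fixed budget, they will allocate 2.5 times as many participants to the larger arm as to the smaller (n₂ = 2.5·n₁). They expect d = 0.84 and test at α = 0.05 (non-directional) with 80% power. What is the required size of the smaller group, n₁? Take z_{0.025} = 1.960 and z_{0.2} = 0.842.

n₁ = 16

With allocation ratio k = n₂/n₁ = 2.5, Var(x̄₁−x̄₂) = σ²(1/n₁ + 1/(k·n₁)) = σ²·(k+1)/(k·n₁).
So n₁ = (1 + 1/k)·((z_{α/2} + z_β)/d)² = 1.400 × (2.802/0.84)².
n₁ = 1.400 × 11.13 = 15.6.
Round up: n₁ = 16, giving n₂ = 2.5 × 16 = 40.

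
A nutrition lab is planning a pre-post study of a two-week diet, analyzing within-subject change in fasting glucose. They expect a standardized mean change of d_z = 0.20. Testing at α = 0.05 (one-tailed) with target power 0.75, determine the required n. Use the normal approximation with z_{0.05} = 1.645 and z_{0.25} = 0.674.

For a paired (one-sample on differences) test: n = ((z_{α} + z_β) / d)².
z_{α} + z_β = 1.645 + 0.674 = 2.319.
n = (2.319 / 0.20)² = 11.595² = 134.44.
Round up.

n = 135 pairs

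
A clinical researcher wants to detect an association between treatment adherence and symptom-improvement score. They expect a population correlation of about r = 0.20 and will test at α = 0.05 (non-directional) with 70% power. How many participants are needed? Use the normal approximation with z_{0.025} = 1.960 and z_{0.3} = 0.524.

n = 154

Fisher's z: C = ½·ln((1+r)/(1−r)) = ½·ln(1.5000) = 0.2027.
n = ((z_{α/2} + z_β)/C)² + 3.
(1.960 + 0.524) / 0.2027 = 2.484 / 0.2027 = 12.255.
n = 12.255² + 3 = 150.17 + 3 = 153.2.
Round up.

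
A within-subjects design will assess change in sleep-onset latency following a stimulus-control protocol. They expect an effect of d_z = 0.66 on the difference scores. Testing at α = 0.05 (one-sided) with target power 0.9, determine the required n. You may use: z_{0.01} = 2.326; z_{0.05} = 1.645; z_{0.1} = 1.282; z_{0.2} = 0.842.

n = 20 pairs

For a paired (one-sample on differences) test: n = ((z_{α} + z_β) / d)².
z_{α} + z_β = 1.645 + 1.282 = 2.927.
n = (2.927 / 0.66)² = 4.435² = 19.67.
Round up.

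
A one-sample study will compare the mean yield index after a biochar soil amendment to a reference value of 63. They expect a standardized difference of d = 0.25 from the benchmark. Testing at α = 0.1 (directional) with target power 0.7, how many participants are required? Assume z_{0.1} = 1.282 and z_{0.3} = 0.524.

n = 53

For a one-sample test: n = ((z_{α} + z_β) / d)².
z_{α} + z_β = 1.282 + 0.524 = 1.806.
n = (1.806 / 0.25)² = 7.224² = 52.19.
Round up.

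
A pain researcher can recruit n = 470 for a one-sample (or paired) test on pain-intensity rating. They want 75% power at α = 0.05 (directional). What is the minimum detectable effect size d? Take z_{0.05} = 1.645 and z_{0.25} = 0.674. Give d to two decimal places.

d_min ≈ 0.11

For a single sample (or paired design) of n = 470: d_min = (z_{α} + z_β)/√n.
z-sum = 1.645 + 0.674 = 2.319.
d_min = 2.319 / √470 = 2.319 / 21.679 = 0.107.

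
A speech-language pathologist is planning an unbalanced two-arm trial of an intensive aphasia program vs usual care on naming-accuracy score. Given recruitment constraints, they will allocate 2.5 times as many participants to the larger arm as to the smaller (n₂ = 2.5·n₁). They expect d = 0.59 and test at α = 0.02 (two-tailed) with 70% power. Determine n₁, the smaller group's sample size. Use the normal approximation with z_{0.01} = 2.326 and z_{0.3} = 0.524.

n₁ = 33

With allocation ratio k = n₂/n₁ = 2.5, Var(x̄₁−x̄₂) = σ²(1/n₁ + 1/(k·n₁)) = σ²·(k+1)/(k·n₁).
So n₁ = (1 + 1/k)·((z_{α/2} + z_β)/d)² = 1.400 × (2.850/0.59)².
n₁ = 1.400 × 23.33 = 32.7.
Round up: n₁ = 33, giving n₂ = ⌈2.5 × 33⌉ = ⌈82.5⌉ = 83.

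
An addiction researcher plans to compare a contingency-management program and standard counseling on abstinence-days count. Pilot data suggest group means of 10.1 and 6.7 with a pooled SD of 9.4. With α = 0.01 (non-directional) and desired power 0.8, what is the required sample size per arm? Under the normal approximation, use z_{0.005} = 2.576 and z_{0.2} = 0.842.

Cohen's d = |M₁ − M₂| / SD_pooled = |10.1 − 6.7| / 9.4 = 3.4 / 9.4 = 0.362.
For two independent groups with equal n: n = 2·((z_{α/2} + z_β) / d)².
z_{α/2} + z_β = 2.576 + 0.842 = 3.418.
n = 2 × (3.418 / 0.362)² = 2 × 9.442² = 2 × 89.15 = 178.3.
Round up to the next whole participant.

n = 179 per group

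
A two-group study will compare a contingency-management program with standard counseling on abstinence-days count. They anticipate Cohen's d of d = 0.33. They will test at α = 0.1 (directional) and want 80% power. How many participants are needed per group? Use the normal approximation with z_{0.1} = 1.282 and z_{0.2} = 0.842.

n = 83 per group

For two independent groups with equal n: n = 2·((z_{α} + z_β) / d)².
z_{α} + z_β = 1.282 + 0.842 = 2.124.
n = 2 × (2.124 / 0.33)² = 2 × 6.436² = 2 × 41.43 = 82.9.
Round up to the next whole participant.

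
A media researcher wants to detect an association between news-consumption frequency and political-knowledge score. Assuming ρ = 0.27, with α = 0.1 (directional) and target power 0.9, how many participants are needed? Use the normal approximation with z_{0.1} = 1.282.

Fisher's z: C = ½·ln((1+r)/(1−r)) = ½·ln(1.7397) = 0.2769.
n = ((z_{α} + z_β)/C)² + 3.
(1.282 + 1.282) / 0.2769 = 2.564 / 0.2769 = 9.260.
n = 9.260² + 3 = 85.74 + 3 = 88.7.
Round up.

n = 89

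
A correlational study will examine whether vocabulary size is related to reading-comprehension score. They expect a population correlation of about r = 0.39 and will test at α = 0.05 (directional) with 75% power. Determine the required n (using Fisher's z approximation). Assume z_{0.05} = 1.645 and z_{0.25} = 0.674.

Fisher's z: C = ½·ln((1+r)/(1−r)) = ½·ln(2.2787) = 0.4118.
n = ((z_{α} + z_β)/C)² + 3.
(1.645 + 0.674) / 0.4118 = 2.319 / 0.4118 = 5.631.
n = 5.631² + 3 = 31.71 + 3 = 34.7.
Round up.

n = 35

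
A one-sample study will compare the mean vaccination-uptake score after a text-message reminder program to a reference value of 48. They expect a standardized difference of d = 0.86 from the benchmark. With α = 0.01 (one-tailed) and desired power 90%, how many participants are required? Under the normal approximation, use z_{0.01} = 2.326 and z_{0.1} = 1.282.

n = 18

For a one-sample test: n = ((z_{α} + z_β) / d)².
z_{α} + z_β = 2.326 + 1.282 = 3.608.
n = (3.608 / 0.86)² = 4.195² = 17.60.
Round up.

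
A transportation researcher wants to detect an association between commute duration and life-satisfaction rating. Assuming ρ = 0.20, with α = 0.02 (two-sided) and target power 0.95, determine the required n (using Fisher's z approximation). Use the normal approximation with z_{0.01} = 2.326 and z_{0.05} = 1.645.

n = 387

Fisher's z: C = ½·ln((1+r)/(1−r)) = ½·ln(1.5000) = 0.2027.
n = ((z_{α/2} + z_β)/C)² + 3.
(2.326 + 1.645) / 0.2027 = 3.971 / 0.2027 = 19.591.
n = 19.591² + 3 = 383.79 + 3 = 386.8.
Round up.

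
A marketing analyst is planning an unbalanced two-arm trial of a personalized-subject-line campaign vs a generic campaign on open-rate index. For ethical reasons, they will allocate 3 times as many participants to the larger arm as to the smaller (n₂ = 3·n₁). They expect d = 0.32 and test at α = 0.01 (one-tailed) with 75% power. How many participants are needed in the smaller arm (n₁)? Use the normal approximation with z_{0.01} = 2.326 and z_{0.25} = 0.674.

n₁ = 118

With allocation ratio k = n₂/n₁ = 3, Var(x̄₁−x̄₂) = σ²(1/n₁ + 1/(k·n₁)) = σ²·(k+1)/(k·n₁).
So n₁ = (1 + 1/k)·((z_{α} + z_β)/d)² = 1.333 × (3.000/0.32)².
n₁ = 1.333 × 87.89 = 117.2.
Round up: n₁ = 118, giving n₂ = 3 × 118 = 354.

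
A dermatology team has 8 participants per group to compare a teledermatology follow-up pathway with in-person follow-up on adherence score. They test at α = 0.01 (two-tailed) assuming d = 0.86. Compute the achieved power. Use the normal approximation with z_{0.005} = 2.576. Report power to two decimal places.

power ≈ 0.20

For two equal groups, power = Φ(d·√(n/2) − z_{α/2}).
d·√(n/2) = 0.86 × √(8/2) = 0.86 × 2.000 = 1.720.
z_β = 1.720 − 2.576 = -0.856.
Power = Φ(-0.856) = 0.196.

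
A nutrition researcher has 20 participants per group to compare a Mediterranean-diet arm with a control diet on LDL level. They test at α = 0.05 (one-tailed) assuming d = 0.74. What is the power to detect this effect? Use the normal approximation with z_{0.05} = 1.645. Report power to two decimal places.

For two equal groups, power = Φ(d·√(n/2) − z_{α}).
d·√(n/2) = 0.74 × √(20/2) = 0.74 × 3.162 = 2.340.
z_β = 2.340 − 1.645 = 0.695.
Power = Φ(0.695) = 0.756.

power ≈ 0.76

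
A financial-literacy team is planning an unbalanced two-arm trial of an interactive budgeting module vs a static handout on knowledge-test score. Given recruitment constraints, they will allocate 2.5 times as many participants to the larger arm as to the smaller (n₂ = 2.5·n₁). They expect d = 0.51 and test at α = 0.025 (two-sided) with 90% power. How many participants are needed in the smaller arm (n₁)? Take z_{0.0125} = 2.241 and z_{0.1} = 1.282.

With allocation ratio k = n₂/n₁ = 2.5, Var(x̄₁−x̄₂) = σ²(1/n₁ + 1/(k·n₁)) = σ²·(k+1)/(k·n₁).
So n₁ = (1 + 1/k)·((z_{α/2} + z_β)/d)² = 1.400 × (3.523/0.51)².
n₁ = 1.400 × 47.72 = 66.8.
Round up: n₁ = 67, giving n₂ = ⌈2.5 × 67⌉ = ⌈167.5⌉ = 168.

n₁ = 67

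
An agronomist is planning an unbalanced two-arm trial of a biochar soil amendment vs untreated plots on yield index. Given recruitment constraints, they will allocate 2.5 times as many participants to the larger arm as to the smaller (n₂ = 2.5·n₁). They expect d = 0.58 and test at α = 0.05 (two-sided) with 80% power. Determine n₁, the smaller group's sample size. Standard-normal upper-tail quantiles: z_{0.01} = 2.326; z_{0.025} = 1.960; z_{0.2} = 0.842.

With allocation ratio k = n₂/n₁ = 2.5, Var(x̄₁−x̄₂) = σ²(1/n₁ + 1/(k·n₁)) = σ²·(k+1)/(k·n₁).
So n₁ = (1 + 1/k)·((z_{α/2} + z_β)/d)² = 1.400 × (2.802/0.58)².
n₁ = 1.400 × 23.34 = 32.7.
Round up: n₁ = 33, giving n₂ = ⌈2.5 × 33⌉ = ⌈82.5⌉ = 83.

n₁ = 33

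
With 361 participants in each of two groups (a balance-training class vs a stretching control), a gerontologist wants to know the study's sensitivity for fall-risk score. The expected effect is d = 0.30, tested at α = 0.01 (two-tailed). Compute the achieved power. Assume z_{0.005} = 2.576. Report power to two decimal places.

For two equal groups, power = Φ(d·√(n/2) − z_{α/2}).
d·√(n/2) = 0.30 × √(361/2) = 0.30 × 13.435 = 4.031.
z_β = 4.031 − 2.576 = 1.455.
Power = Φ(1.455) = 0.927.

power ≈ 0.93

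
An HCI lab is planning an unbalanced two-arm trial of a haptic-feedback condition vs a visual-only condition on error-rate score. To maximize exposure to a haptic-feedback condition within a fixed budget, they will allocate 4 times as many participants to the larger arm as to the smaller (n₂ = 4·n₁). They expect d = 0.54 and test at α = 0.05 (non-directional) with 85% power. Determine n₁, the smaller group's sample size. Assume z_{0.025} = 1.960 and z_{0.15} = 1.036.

With allocation ratio k = n₂/n₁ = 4, Var(x̄₁−x̄₂) = σ²(1/n₁ + 1/(k·n₁)) = σ²·(k+1)/(k·n₁).
So n₁ = (1 + 1/k)·((z_{α/2} + z_β)/d)² = 1.250 × (2.996/0.54)².
n₁ = 1.250 × 30.78 = 38.5.
Round up: n₁ = 39, giving n₂ = 4 × 39 = 156.

n₁ = 39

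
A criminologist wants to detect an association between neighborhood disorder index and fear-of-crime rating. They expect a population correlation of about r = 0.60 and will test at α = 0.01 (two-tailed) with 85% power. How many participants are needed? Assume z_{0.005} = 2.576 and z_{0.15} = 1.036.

Fisher's z: C = ½·ln((1+r)/(1−r)) = ½·ln(4.0000) = 0.6931.
n = ((z_{α/2} + z_β)/C)² + 3.
(2.576 + 1.036) / 0.6931 = 3.612 / 0.6931 = 5.211.
n = 5.211² + 3 = 27.16 + 3 = 30.2.
Round up.

n = 31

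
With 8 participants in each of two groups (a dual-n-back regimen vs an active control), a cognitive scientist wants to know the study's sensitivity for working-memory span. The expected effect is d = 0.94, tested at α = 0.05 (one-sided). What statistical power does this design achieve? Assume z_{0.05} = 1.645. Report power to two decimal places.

For two equal groups, power = Φ(d·√(n/2) − z_{α}).
d·√(n/2) = 0.94 × √(8/2) = 0.94 × 2.000 = 1.880.
z_β = 1.880 − 1.645 = 0.235.
Power = Φ(0.235) = 0.593.

power ≈ 0.59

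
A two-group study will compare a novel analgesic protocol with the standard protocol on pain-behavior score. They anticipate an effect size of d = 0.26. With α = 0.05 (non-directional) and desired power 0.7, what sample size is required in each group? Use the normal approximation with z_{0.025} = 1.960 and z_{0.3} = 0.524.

n = 183 per group

For two independent groups with equal n: n = 2·((z_{α/2} + z_β) / d)².
z_{α/2} + z_β = 1.960 + 0.524 = 2.484.
n = 2 × (2.484 / 0.26)² = 2 × 9.554² = 2 × 91.28 = 182.6.
Round up to the next whole participant.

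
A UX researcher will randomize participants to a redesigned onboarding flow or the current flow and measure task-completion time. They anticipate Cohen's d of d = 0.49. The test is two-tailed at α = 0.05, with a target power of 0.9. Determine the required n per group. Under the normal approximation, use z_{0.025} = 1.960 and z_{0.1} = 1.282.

n = 88 per group

For two independent groups with equal n: n = 2·((z_{α/2} + z_β) / d)².
z_{α/2} + z_β = 1.960 + 1.282 = 3.242.
n = 2 × (3.242 / 0.49)² = 2 × 6.616² = 2 × 43.78 = 87.6.
Round up to the next whole participant.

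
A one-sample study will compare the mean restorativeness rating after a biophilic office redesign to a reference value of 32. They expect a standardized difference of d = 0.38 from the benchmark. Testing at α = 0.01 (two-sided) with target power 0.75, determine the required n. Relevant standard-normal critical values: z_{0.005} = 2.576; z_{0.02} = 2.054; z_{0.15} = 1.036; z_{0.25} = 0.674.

n = 74

For a one-sample test: n = ((z_{α/2} + z_β) / d)².
z_{α/2} + z_β = 2.576 + 0.674 = 3.250.
n = (3.250 / 0.38)² = 8.553² = 73.15.
Round up.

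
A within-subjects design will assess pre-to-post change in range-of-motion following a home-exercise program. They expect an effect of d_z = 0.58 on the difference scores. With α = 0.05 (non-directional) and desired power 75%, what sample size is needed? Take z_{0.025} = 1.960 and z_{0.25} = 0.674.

For a paired (one-sample on differences) test: n = ((z_{α/2} + z_β) / d)².
z_{α/2} + z_β = 1.960 + 0.674 = 2.634.
n = (2.634 / 0.58)² = 4.541² = 20.62.
Round up.

n = 21 pairs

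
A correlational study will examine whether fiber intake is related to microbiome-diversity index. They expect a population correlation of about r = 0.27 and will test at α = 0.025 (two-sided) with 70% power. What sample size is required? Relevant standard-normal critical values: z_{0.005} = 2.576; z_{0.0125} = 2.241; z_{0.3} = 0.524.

n = 103

Fisher's z: C = ½·ln((1+r)/(1−r)) = ½·ln(1.7397) = 0.2769.
n = ((z_{α/2} + z_β)/C)² + 3.
(2.241 + 0.524) / 0.2769 = 2.765 / 0.2769 = 9.986.
n = 9.986² + 3 = 99.71 + 3 = 102.7.
Round up.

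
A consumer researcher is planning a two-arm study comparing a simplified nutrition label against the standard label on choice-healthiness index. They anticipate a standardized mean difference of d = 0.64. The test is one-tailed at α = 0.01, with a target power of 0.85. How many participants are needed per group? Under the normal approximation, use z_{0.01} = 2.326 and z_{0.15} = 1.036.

n = 56 per group

For two independent groups with equal n: n = 2·((z_{α} + z_β) / d)².
z_{α} + z_β = 2.326 + 1.036 = 3.362.
n = 2 × (3.362 / 0.64)² = 2 × 5.253² = 2 × 27.60 = 55.2.
Round up to the next whole participant.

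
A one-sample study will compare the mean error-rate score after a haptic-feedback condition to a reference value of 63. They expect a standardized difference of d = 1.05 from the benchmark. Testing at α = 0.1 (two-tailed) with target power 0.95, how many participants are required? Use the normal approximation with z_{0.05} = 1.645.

n = 10

For a one-sample test: n = ((z_{α/2} + z_β) / d)².
z_{α/2} + z_β = 1.645 + 1.645 = 3.290.
n = (3.290 / 1.05)² = 3.133² = 9.82.
Round up.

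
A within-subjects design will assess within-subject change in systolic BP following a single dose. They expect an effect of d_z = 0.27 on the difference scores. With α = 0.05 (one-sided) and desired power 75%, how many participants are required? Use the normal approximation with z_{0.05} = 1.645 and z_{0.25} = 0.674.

n = 74 pairs

For a paired (one-sample on differences) test: n = ((z_{α} + z_β) / d)².
z_{α} + z_β = 1.645 + 0.674 = 2.319.
n = (2.319 / 0.27)² = 8.589² = 73.77.
Round up.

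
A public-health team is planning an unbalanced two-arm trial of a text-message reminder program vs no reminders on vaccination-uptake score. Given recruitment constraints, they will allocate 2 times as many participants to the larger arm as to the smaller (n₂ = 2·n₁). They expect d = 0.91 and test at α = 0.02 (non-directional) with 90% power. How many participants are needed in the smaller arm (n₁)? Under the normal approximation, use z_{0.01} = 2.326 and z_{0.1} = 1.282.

With allocation ratio k = n₂/n₁ = 2, Var(x̄₁−x̄₂) = σ²(1/n₁ + 1/(k·n₁)) = σ²·(k+1)/(k·n₁).
So n₁ = (1 + 1/k)·((z_{α/2} + z_β)/d)² = 1.500 × (3.608/0.91)².
n₁ = 1.500 × 15.72 = 23.6.
Round up: n₁ = 24, giving n₂ = 2 × 24 = 48.

n₁ = 24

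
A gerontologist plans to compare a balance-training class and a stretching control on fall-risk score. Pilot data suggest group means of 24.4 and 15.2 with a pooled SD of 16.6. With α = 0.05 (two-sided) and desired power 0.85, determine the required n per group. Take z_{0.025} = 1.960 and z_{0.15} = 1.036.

n = 59 per group

Cohen's d = |M₁ − M₂| / SD_pooled = |24.4 − 15.2| / 16.6 = 9.2 / 16.6 = 0.554.
For two independent groups with equal n: n = 2·((z_{α/2} + z_β) / d)².
z_{α/2} + z_β = 1.960 + 1.036 = 2.996.
n = 2 × (2.996 / 0.554)² = 2 × 5.408² = 2 × 29.25 = 58.5.
Round up to the next whole participant.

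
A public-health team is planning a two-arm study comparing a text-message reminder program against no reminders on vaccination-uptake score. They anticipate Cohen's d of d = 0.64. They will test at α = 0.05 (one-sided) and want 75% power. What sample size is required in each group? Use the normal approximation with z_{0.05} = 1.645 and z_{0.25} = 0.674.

n = 27 per group

For two independent groups with equal n: n = 2·((z_{α} + z_β) / d)².
z_{α} + z_β = 1.645 + 0.674 = 2.319.
n = 2 × (2.319 / 0.64)² = 2 × 3.623² = 2 × 13.13 = 26.3.
Round up to the next whole participant.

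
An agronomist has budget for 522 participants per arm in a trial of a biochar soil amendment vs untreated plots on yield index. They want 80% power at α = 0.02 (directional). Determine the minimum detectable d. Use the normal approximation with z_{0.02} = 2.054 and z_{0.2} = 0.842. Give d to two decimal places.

d_min ≈ 0.18

For two independent groups of n = 522 each: d_min = (z_{α} + z_β)·√(2/n).
z-sum = 2.054 + 0.842 = 2.896.
d_min = 2.896 × √(2/522) = 2.896 × 0.0619 = 0.179.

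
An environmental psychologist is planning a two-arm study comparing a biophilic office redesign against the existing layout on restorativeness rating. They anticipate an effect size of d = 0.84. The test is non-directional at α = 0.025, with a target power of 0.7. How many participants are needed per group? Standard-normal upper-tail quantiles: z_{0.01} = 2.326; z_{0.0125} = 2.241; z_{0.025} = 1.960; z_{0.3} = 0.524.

n = 22 per group

For two independent groups with equal n: n = 2·((z_{α/2} + z_β) / d)².
z_{α/2} + z_β = 2.241 + 0.524 = 2.765.
n = 2 × (2.765 / 0.84)² = 2 × 3.292² = 2 × 10.84 = 21.7.
Round up to the next whole participant.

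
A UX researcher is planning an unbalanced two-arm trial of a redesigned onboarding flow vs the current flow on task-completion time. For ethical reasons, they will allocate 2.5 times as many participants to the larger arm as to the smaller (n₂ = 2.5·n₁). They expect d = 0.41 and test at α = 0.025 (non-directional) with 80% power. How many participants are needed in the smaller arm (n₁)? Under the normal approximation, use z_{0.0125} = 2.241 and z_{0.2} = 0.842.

With allocation ratio k = n₂/n₁ = 2.5, Var(x̄₁−x̄₂) = σ²(1/n₁ + 1/(k·n₁)) = σ²·(k+1)/(k·n₁).
So n₁ = (1 + 1/k)·((z_{α/2} + z_β)/d)² = 1.400 × (3.083/0.41)².
n₁ = 1.400 × 56.54 = 79.2.
Round up: n₁ = 80, giving n₂ = 2.5 × 80 = 200.

n₁ = 80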